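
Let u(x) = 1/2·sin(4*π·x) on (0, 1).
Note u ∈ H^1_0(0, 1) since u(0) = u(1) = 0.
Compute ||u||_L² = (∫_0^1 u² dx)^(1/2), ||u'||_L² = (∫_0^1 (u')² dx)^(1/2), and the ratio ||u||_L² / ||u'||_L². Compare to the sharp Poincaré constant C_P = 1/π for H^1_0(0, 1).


||u||_L² / ||u'||_L² = 1/(4*π) < C_P = 1/π.

u(x) = 1/2·sin(4*π·x), so u'(x) = 2*π*cos(4*π*x).
Writing u(x) = A·sin(kπx/L) with A = 1/2 and k = 4, use ∫_0^L sin²(kπx/L) dx = L/2 and ∫_0^L cos²(kπx/L) dx = L/2.
u² = 1/4·sin²(4*π·x) and (u')² = 4*π^2·cos²(4*π·x), and each of sin², cos² integrates to L/2 = 1/2 over (0, 1).
∫_0^1 u² dx = 1/8, so ||u||_L² = sqrt(2)/4.
∫_0^1 (u')² dx = 2*π^2, so ||u'||_L² = sqrt(2)*π.
Ratio ||u||_L² / ||u'||_L² = 1/(4*π).
Sharp Poincaré constant on H^1_0(0, 1) is C_P = L/π = 1/π, achieved by sin(π·x).
This is the k = 4 harmonic; the ratio L/(kπ) is strictly less than C_P = L/π, consistent with the sharp inequality ||u||_L² ≤ C_P ||u'||_L².


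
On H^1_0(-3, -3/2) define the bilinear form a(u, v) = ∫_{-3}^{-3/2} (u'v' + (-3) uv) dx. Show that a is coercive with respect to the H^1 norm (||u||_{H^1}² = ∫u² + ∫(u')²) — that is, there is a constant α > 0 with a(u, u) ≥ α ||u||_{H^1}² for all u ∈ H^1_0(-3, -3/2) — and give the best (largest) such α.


α = (-27 + 4*π^2)/(9 + 4*π^2)

Coercivity of a(·,·) on H^1_0(-3, -3/2) means a(u, u) ≥ α ||u||_{H^1}² for every u ∈ H^1_0.
The interval has length L = 3/2, and Poincaré/coercivity depend only on L. Here a(u, u) = ∫(u')² + (-3)·∫u².
Here c = -3 < 0 with |c| < (π/L)² = 4*π^2/9, so coercivity still holds. The condition a(u,u) ≥ α||u||_{H^1}² reads (1−α)∫(u')² ≥ (α−c)∫u². Any admissible α is ≤ 1 (rapidly oscillating u have ∫u²/∫(u')² → 0), and α = 1 would force 0 ≥ (1−c)∫u², impossible since c < 1; so 1−α > 0. By the sharp Poincaré inequality on H^1_0 of an interval of length L, ∫(u')² ≥ (π/L)²∫u² with equality for the first sine mode sin(π(x−x₀)/L) (x₀ the left endpoint), so the inequality holds for all u iff (1−α)(π/L)² ≥ α − c, i.e. α ≤ ((π/L)² + c)/((π/L)² + 1) = (1 + c(L/π)²)/(1 + (L/π)²). (Direct route, valid since c ≤ 0: Poincaré gives c∫u² ≥ c(L/π)²∫(u')², so a(u,u) ≥ (1 + c(L/π)²)∫(u')², while ||u||_{H^1}² ≤ (1 + (L/π)²)∫(u')²; dividing yields the same α.) With (π/L)² = 4*π^2/9 and c = -3, the largest admissible constant is α = ((π/L)² + c)/((π/L)² + 1).
Simplifying, α = (-27 + 4*π^2)/(9 + 4*π^2).


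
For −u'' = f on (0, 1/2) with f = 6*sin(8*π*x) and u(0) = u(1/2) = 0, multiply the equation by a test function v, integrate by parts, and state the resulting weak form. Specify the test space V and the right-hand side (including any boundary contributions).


V = H^1_0(0, 1/2) (so v(0) = v(1/2) = 0); weak form: ∫_0^1/2 u'v' dx = ∫_0^1/2 (6*sin(8*π*x)) v dx for all v ∈ V.

Multiply both sides by a test function v and integrate from 0 to 1/2:
  ∫_0^1/2 −u''(x) v(x) dx = ∫_0^1/2 f(x) v(x) dx.
Integrate the LHS by parts once:
  ∫_0^1/2 −u'' v dx = −[u'(x) v(x)]_0^1/2 + ∫_0^1/2 u'(x) v'(x) dx.
Thus ∫_0^1/2 u'(x) v'(x) dx = ∫_0^1/2 f(x) v(x) dx + [u'(x) v(x)]_0^1/2.
Choose V so that boundary terms are either known or forced to vanish.
u is Dirichlet: u(0) = u(1/2) = 0. Let V = H^1_0(0, 1/2); then v(0) = v(1/2) = 0, and [u' v]_0^1/2 = 0.
Weak formulation: find u (satisfying any essential BC) such that ∫_0^1/2 u'(x) v'(x) dx = ∫_0^1/2 f v dx for all v ∈ V.
Substituting f(x) = 6*sin(8*π*x), the right-hand side is ∫_0^1/2 (6*sin(8*π*x)) v dx.


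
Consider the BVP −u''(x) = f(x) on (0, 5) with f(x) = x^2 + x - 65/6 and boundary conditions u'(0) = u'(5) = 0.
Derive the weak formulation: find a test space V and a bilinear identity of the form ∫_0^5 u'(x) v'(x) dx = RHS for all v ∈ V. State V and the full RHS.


V = H^1(0, 5) (no boundary constraint on v; u is determined up to an additive constant); weak form: ∫_0^5 u'v' dx = ∫_0^5 (x^2 + x - 65/6) v dx for all v ∈ V.

Multiply both sides by a test function v and integrate from 0 to 5:
  ∫_0^5 −u''(x) v(x) dx = ∫_0^5 f(x) v(x) dx.
Integrate the LHS by parts once:
  ∫_0^5 −u'' v dx = −[u'(x) v(x)]_0^5 + ∫_0^5 u'(x) v'(x) dx.
Thus ∫_0^5 u'(x) v'(x) dx = ∫_0^5 f(x) v(x) dx + [u'(x) v(x)]_0^5.
Choose V so that boundary terms are either known or forced to vanish.
u has homogeneous Neumann: u'(0) = u'(5) = 0. So [u' v]_0^5 = 0·v(5) − 0·v(0) = 0 for any v; take V = H^1(0, 5).
Weak formulation: find u (satisfying any essential BC) such that ∫_0^5 u'(x) v'(x) dx = ∫_0^5 f v dx for all v ∈ V (homogeneous Neumann, so boundary terms vanish).
Substituting f(x) = x^2 + x - 65/6, the right-hand side is ∫_0^5 (x^2 + x - 65/6) v dx.
Compatibility check (pure Neumann): taking v ≡ 1 ∈ V gives 0 = ∫_0^5 f dx + (0) − (0), i.e. ∫_0^5 f dx must equal u'(0) − u'(5) = 0. Indeed ∫_0^5 (x^2 + x - 65/6) dx = 0, so the data are compatible. The solution is then unique only up to an additive constant (fix it e.g. by requiring ∫_0^5 u dx = 0).


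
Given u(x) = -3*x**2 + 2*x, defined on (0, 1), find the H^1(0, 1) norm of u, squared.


||u||_{H^1}^2 = 62/15

The H^1 norm (squared) on an interval (0, L) is
  ||u||_{H^1}^2 = ∫_0^L u(x)^2 dx + ∫_0^L u'(x)^2 dx.
Compute u'(x) = 2 - 6*x.
Then u(x)^2 = 9*x**4 - 12*x**3 + 4*x**2 and u'(x)^2 = 36*x**2 - 24*x + 4.
Integrate each monomial from 0 to 1 using ∫_0^1 c·x^n dx = c·1^(n+1)/(n+1):
  ∫_0^1 u(x)^2 dx = ∫_0^1 (9*x^4 - 12*x^3 + 4*x^2) dx. Term by term:
    ∫_0^1 9*x^4 dx = 9/5;  ∫_0^1 -12*x^3 dx = -3;  ∫_0^1 4*x^2 dx = 4/3.
  Sum: 9/5 − 3 + 4/3 = 2/15.
  ∫_0^1 u'(x)^2 dx = ∫_0^1 (36*x^2 - 24*x + 4) dx. Term by term:
    ∫_0^1 36*x^2 dx = 12;  ∫_0^1 -24*x dx = -12;  ∫_0^1 4 dx = 4.
  Sum: 12 − 12 + 4 = 4.
Adding: ||u||_{H^1}^2 = 2/15 + 4 = 62/15.


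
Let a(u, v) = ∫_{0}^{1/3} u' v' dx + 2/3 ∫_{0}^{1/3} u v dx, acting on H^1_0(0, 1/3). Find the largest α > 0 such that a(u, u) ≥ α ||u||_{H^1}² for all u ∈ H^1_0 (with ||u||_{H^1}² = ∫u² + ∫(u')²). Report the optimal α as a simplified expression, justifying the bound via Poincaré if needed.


α = (2 + 27*π^2)/(3*(1 + 9*π^2))

Coercivity of a(·,·) on H^1_0(0, 1/3) means a(u, u) ≥ α ||u||_{H^1}² for every u ∈ H^1_0.
The interval has length L = 1/3, and Poincaré/coercivity depend only on L. Here a(u, u) = ∫(u')² + (2/3)·∫u².
Here 0 < c = 2/3 < 1. The condition a(u,u) ≥ α||u||_{H^1}² reads (1−α)∫(u')² ≥ (α−c)∫u². Any admissible α is ≤ 1 (rapidly oscillating u have ∫u²/∫(u')² → 0), and α = 1 would force 0 ≥ (1−c)∫u², impossible since c < 1; so 1−α > 0. By the sharp Poincaré inequality on H^1_0 of an interval of length L, ∫(u')² ≥ (π/L)²∫u² with equality for the first sine mode sin(π(x−x₀)/L) (x₀ the left endpoint), so the inequality holds for all u iff (1−α)(π/L)² ≥ α − c, i.e. α ≤ ((π/L)² + c)/((π/L)² + 1) = (1 + c(L/π)²)/(1 + (L/π)²). With (π/L)² = 9*π^2 and c = 2/3, the largest admissible constant is α = ((π/L)² + c)/((π/L)² + 1).
Simplifying, α = (2 + 27*π^2)/(3*(1 + 9*π^2)).


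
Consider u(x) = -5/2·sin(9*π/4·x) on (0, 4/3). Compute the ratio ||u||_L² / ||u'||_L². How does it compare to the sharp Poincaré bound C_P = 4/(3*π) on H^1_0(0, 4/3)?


||u||_L² / ||u'||_L² = 4/(9*π) < C_P = 4/(3*π).

u(x) = -5/2·sin(9*π/4·x), so u'(x) = -45*π*cos(9*π*x/4)/8.
Writing u(x) = A·sin(kπx/L) with A = -5/2 and k = 3, use ∫_0^L sin²(kπx/L) dx = L/2 and ∫_0^L cos²(kπx/L) dx = L/2.
u² = 25/4·sin²(9*π/4·x) and (u')² = 2025*π^2/64·cos²(9*π/4·x), and each of sin², cos² integrates to L/2 = 2/3 over (0, 4/3).
∫_0^4/3 u² dx = 25/6, so ||u||_L² = 5*sqrt(6)/6.
∫_0^4/3 (u')² dx = 675*π^2/32, so ||u'||_L² = 15*sqrt(6)*π/8.
Ratio ||u||_L² / ||u'||_L² = 4/(9*π).
Sharp Poincaré constant on H^1_0(0, 4/3) is C_P = L/π = 4/(3*π), achieved by sin(3*π/4·x).
This is the k = 3 harmonic; the ratio L/(kπ) is strictly less than C_P = L/π, consistent with the sharp inequality ||u||_L² ≤ C_P ||u'||_L².


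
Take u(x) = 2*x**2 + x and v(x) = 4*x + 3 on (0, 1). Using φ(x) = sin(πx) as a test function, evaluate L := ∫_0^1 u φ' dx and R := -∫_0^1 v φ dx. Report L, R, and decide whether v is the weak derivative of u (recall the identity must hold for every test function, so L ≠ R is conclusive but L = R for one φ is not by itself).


LHS = -6/π, RHS = -10/π. No, v is not the weak derivative of u.

u(x) = 2*x**2 + x, classical derivative u'(x) = 4*x + 1.
φ(x) = sin(πx), so φ'(x) = π*cos(π*x).
Note φ(0) = φ(1) = 0, so the boundary term u·φ vanishes.
LHS = ∫_0^1 u(x) φ'(x) dx = ∫_0^1 (2*π*x^2*cos(π*x) + π*x*cos(π*x)) dx. Term by term:
  ∫_0^1 π*x*cos(π*x) dx = -2/π;  ∫_0^1 2*π*x^2*cos(π*x) dx = -4/π.
Sum: -2/π − 4/π = -6/π.
So LHS = -6/π.
∫_0^1 v(x) φ(x) dx = ∫_0^1 (4*x*sin(π*x) + 3*sin(π*x)) dx. Term by term:
  ∫_0^1 3*sin(π*x) dx = 6/π;  ∫_0^1 4*x*sin(π*x) dx = 4/π.
Sum: 6/π + 4/π = 10/π.
So RHS = -∫_0^1 v(x) φ(x) dx = -10/π.
LHS − RHS = 4/π ≠ 0, so the identity fails.
(For a valid weak derivative the identity must hold for EVERY test function, in particular this one. The failure shows v is NOT the weak derivative of u.)
Correct weak derivative would be u'(x) = 4*x + 1.


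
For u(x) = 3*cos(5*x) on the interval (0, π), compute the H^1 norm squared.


||u||_{H^1(0,π)}^2 = 117*π

u'(x) = -15*sin(5*x).
Expand u² and (u')² and integrate term by term on (0, π), using: for integers n ≥ 1, ∫_0^π sin²(nx) dx = ∫_0^π cos²(nx) dx = π/2; for n ≠ n', ∫_0^π sin(nx)sin(n'x) dx = ∫_0^π cos(nx)cos(n'x) dx = 0; and by product-to-sum, ∫_0^π sin(nx)cos(n'x) dx = ½∫_0^π [sin((n+n')x) + sin((n−n')x)] dx, which is 0 when n+n' is even and 2n/(n²−n'²) when n+n' is odd (it need not vanish on (0, π)).
  u² squared terms: (3)²·∫cos(5x)² dx = 9·π/2 = 9*π/2.
  So ∫_0^π u² dx = 9*π/2.
  (u')² squared terms: (-15)²·∫sin(5x)² dx = 225·π/2 = 225*π/2.
  So ∫_0^π (u')² dx = 225*π/2.
||u||_{H^1}^2 = (9*π/2) + (225*π/2) = 117*π.


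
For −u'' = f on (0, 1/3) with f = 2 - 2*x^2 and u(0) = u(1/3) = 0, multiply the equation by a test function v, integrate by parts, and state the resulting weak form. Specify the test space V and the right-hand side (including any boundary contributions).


V = H^1_0(0, 1/3) (so v(0) = v(1/3) = 0); weak form: ∫_0^1/3 u'v' dx = ∫_0^1/3 (2 - 2*x^2) v dx for all v ∈ V.

Multiply both sides by a test function v and integrate from 0 to 1/3:
  ∫_0^1/3 −u''(x) v(x) dx = ∫_0^1/3 f(x) v(x) dx.
Integrate the LHS by parts once:
  ∫_0^1/3 −u'' v dx = −[u'(x) v(x)]_0^1/3 + ∫_0^1/3 u'(x) v'(x) dx.
Thus ∫_0^1/3 u'(x) v'(x) dx = ∫_0^1/3 f(x) v(x) dx + [u'(x) v(x)]_0^1/3.
Choose V so that boundary terms are either known or forced to vanish.
u is Dirichlet: u(0) = u(1/3) = 0. Let V = H^1_0(0, 1/3); then v(0) = v(1/3) = 0, and [u' v]_0^1/3 = 0.
Weak formulation: find u (satisfying any essential BC) such that ∫_0^1/3 u'(x) v'(x) dx = ∫_0^1/3 f v dx for all v ∈ V.
Substituting f(x) = 2 - 2*x^2, the right-hand side is ∫_0^1/3 (2 - 2*x^2) v dx.


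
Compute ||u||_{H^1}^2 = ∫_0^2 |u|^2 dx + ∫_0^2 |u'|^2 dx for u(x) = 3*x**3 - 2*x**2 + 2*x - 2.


||u||_{H^1}^2 = 44944/105

The H^1 norm (squared) on an interval (0, L) is
  ||u||_{H^1}^2 = ∫_0^L u(x)^2 dx + ∫_0^L u'(x)^2 dx.
Compute u'(x) = 9*x**2 - 4*x + 2.
Then u(x)^2 = 9*x**6 - 12*x**5 + 16*x**4 - 20*x**3 + 12*x**2 - 8*x + 4 and u'(x)^2 = 81*x**4 - 72*x**3 + 52*x**2 - 16*x + 4.
Integrate each monomial from 0 to 2 using ∫_0^2 c·x^n dx = c·2^(n+1)/(n+1):
  ∫_0^2 u(x)^2 dx = ∫_0^2 (9*x^6 - 12*x^5 + 16*x^4 - 20*x^3 + 12*x^2 - 8*x + 4) dx. Term by term:
    ∫_0^2 9*x^6 dx = 1152/7;  ∫_0^2 -12*x^5 dx = -128;  ∫_0^2 16*x^4 dx = 512/5;
    ∫_0^2 -20*x^3 dx = -80;  ∫_0^2 12*x^2 dx = 32;  ∫_0^2 -8*x dx = -16;
    ∫_0^2 4 dx = 8.
  Sum: 1152/7 − 128 + 512/5 − 80 + 32 − 16 + 8 = 2904/35.
  ∫_0^2 u'(x)^2 dx = ∫_0^2 (81*x^4 - 72*x^3 + 52*x^2 - 16*x + 4) dx. Term by term:
    ∫_0^2 81*x^4 dx = 2592/5;  ∫_0^2 -72*x^3 dx = -288;  ∫_0^2 52*x^2 dx = 416/3;
    ∫_0^2 -16*x dx = -32;  ∫_0^2 4 dx = 8.
  Sum: 2592/5 − 288 + 416/3 − 32 + 8 = 5176/15.
Adding: ||u||_{H^1}^2 = 2904/35 + 5176/15 = 44944/105.


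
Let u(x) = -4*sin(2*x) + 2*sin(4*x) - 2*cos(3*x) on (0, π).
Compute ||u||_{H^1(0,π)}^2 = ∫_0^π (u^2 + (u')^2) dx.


||u||_{H^1(0,π)}^2 = -1536/7 + 94*π

u'(x) = 6*sin(3*x) - 8*cos(2*x) + 8*cos(4*x).
Expand u² and (u')² and integrate term by term on (0, π), using: for integers n ≥ 1, ∫_0^π sin²(nx) dx = ∫_0^π cos²(nx) dx = π/2; for n ≠ n', ∫_0^π sin(nx)sin(n'x) dx = ∫_0^π cos(nx)cos(n'x) dx = 0; and by product-to-sum, ∫_0^π sin(nx)cos(n'x) dx = ½∫_0^π [sin((n+n')x) + sin((n−n')x)] dx, which is 0 when n+n' is even and 2n/(n²−n'²) when n+n' is odd (it need not vanish on (0, π)).
  u² squared terms: (-4)²·∫sin(2x)² dx = 16·π/2 = 8*π;  (-2)²·∫cos(3x)² dx = 4·π/2 = 2*π;  (2)²·∫sin(4x)² dx = 4·π/2 = 2*π.
  u² cross terms: 2·(-4)·(-2)·∫sin(2x)·cos(3x) dx = 16·(-4/5) = -64/5;  2·(-4)·(2)·∫sin(2x)·sin(4x) dx = -16·(0) = 0;  2·(-2)·(2)·∫cos(3x)·sin(4x) dx = -8·(8/7) = -64/7.
  So ∫_0^π u² dx = 8*π + 2*π + 2*π − 64/5 + 0 − 64/7 = -768/35 + 12*π.
  (u')² squared terms: (-8)²·∫cos(2x)² dx = 64·π/2 = 32*π;  (6)²·∫sin(3x)² dx = 36·π/2 = 18*π;  (8)²·∫cos(4x)² dx = 64·π/2 = 32*π.
  (u')² cross terms: 2·(-8)·(6)·∫cos(2x)·sin(3x) dx = -96·(6/5) = -576/5;  2·(-8)·(8)·∫cos(2x)·cos(4x) dx = -128·(0) = 0;  2·(6)·(8)·∫sin(3x)·cos(4x) dx = 96·(-6/7) = -576/7.
  So ∫_0^π (u')² dx = 32*π + 18*π + 32*π − 576/5 + 0 − 576/7 = -6912/35 + 82*π.
||u||_{H^1}^2 = (-768/35 + 12*π) + (-6912/35 + 82*π) = -1536/7 + 94*π.


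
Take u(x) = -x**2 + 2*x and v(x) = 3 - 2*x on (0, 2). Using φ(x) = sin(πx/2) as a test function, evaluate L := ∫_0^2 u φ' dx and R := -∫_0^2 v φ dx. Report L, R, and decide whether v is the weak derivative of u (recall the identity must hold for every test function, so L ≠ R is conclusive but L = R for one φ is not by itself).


LHS = 0, RHS = -4/π. No, v is not the weak derivative of u.

u(x) = -x**2 + 2*x, classical derivative u'(x) = 2 - 2*x.
φ(x) = sin(πx/2), so φ'(x) = π*cos(π*x/2)/2.
Note φ(0) = φ(2) = 0, so the boundary term u·φ vanishes.
LHS = ∫_0^2 u(x) φ'(x) dx = ∫_0^2 (-π*x^2*cos(π*x/2)/2 + π*x*cos(π*x/2)) dx. Term by term:
  ∫_0^2 π*x*cos(π*x/2) dx = -8/π;  ∫_0^2 -π*x^2*cos(π*x/2)/2 dx = 8/π.
Sum: -8/π + 8/π = 0.
So LHS = 0.
∫_0^2 v(x) φ(x) dx = ∫_0^2 (-2*x*sin(π*x/2) + 3*sin(π*x/2)) dx. Term by term:
  ∫_0^2 3*sin(π*x/2) dx = 12/π;  ∫_0^2 -2*x*sin(π*x/2) dx = -8/π.
Sum: 12/π − 8/π = 4/π.
So RHS = -∫_0^2 v(x) φ(x) dx = -4/π.
LHS − RHS = 4/π ≠ 0, so the identity fails.
(For a valid weak derivative the identity must hold for EVERY test function, in particular this one. The failure shows v is NOT the weak derivative of u.)
Correct weak derivative would be u'(x) = 2 - 2*x.


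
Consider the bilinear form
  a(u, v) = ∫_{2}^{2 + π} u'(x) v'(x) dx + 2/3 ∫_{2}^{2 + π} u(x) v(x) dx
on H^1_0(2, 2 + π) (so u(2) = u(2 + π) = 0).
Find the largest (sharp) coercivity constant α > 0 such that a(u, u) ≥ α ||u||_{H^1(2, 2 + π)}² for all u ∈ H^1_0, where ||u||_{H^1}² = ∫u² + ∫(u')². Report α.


α = 5/6

Coercivity of a(·,·) on H^1_0(2, 2 + π) means a(u, u) ≥ α ||u||_{H^1}² for every u ∈ H^1_0.
The interval has length L = π, and Poincaré/coercivity depend only on L. Here a(u, u) = ∫(u')² + (2/3)·∫u².
Here 0 < c = 2/3 < 1. The condition a(u,u) ≥ α||u||_{H^1}² reads (1−α)∫(u')² ≥ (α−c)∫u². Any admissible α is ≤ 1 (rapidly oscillating u have ∫u²/∫(u')² → 0), and α = 1 would force 0 ≥ (1−c)∫u², impossible since c < 1; so 1−α > 0. By the sharp Poincaré inequality on H^1_0 of an interval of length L, ∫(u')² ≥ (π/L)²∫u² with equality for the first sine mode sin(π(x−x₀)/L) (x₀ the left endpoint), so the inequality holds for all u iff (1−α)(π/L)² ≥ α − c, i.e. α ≤ ((π/L)² + c)/((π/L)² + 1) = (1 + c(L/π)²)/(1 + (L/π)²). With (π/L)² = 1 and c = 2/3, the largest admissible constant is α = ((π/L)² + c)/((π/L)² + 1).
Simplifying, α = 5/6.


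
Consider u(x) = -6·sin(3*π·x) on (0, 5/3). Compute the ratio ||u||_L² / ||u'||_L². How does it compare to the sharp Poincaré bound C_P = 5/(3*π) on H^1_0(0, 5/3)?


||u||_L² / ||u'||_L² = 1/(3*π) < C_P = 5/(3*π).

u(x) = -6·sin(3*π·x), so u'(x) = -18*π*cos(3*π*x).
Writing u(x) = A·sin(kπx/L) with A = -6 and k = 5, use ∫_0^L sin²(kπx/L) dx = L/2 and ∫_0^L cos²(kπx/L) dx = L/2.
u² = 36·sin²(3*π·x) and (u')² = 324*π^2·cos²(3*π·x), and each of sin², cos² integrates to L/2 = 5/6 over (0, 5/3).
∫_0^5/3 u² dx = 30, so ||u||_L² = sqrt(30).
∫_0^5/3 (u')² dx = 270*π^2, so ||u'||_L² = 3*sqrt(30)*π.
Ratio ||u||_L² / ||u'||_L² = 1/(3*π).
Sharp Poincaré constant on H^1_0(0, 5/3) is C_P = L/π = 5/(3*π), achieved by sin(3*π/5·x).
This is the k = 5 harmonic; the ratio L/(kπ) is strictly less than C_P = L/π, consistent with the sharp inequality ||u||_L² ≤ C_P ||u'||_L².


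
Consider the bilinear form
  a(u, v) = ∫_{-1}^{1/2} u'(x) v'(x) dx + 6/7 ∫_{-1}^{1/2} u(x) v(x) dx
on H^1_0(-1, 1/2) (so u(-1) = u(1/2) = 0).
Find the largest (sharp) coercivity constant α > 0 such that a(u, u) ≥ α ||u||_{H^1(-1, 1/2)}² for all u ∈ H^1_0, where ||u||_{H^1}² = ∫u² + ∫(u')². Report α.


α = 2*(27 + 14*π^2)/(7*(9 + 4*π^2))

Coercivity of a(·,·) on H^1_0(-1, 1/2) means a(u, u) ≥ α ||u||_{H^1}² for every u ∈ H^1_0.
The interval has length L = 3/2, and Poincaré/coercivity depend only on L. Here a(u, u) = ∫(u')² + (6/7)·∫u².
Here 0 < c = 6/7 < 1. The condition a(u,u) ≥ α||u||_{H^1}² reads (1−α)∫(u')² ≥ (α−c)∫u². Any admissible α is ≤ 1 (rapidly oscillating u have ∫u²/∫(u')² → 0), and α = 1 would force 0 ≥ (1−c)∫u², impossible since c < 1; so 1−α > 0. By the sharp Poincaré inequality on H^1_0 of an interval of length L, ∫(u')² ≥ (π/L)²∫u² with equality for the first sine mode sin(π(x−x₀)/L) (x₀ the left endpoint), so the inequality holds for all u iff (1−α)(π/L)² ≥ α − c, i.e. α ≤ ((π/L)² + c)/((π/L)² + 1) = (1 + c(L/π)²)/(1 + (L/π)²). With (π/L)² = 4*π^2/9 and c = 6/7, the largest admissible constant is α = ((π/L)² + c)/((π/L)² + 1).
Simplifying, α = 2*(27 + 14*π^2)/(7*(9 + 4*π^2)).


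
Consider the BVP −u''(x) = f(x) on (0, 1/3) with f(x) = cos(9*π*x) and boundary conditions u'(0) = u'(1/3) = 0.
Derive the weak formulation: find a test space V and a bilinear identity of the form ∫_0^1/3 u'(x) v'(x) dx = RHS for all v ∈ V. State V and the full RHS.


V = H^1(0, 1/3) (no boundary constraint on v; u is determined up to an additive constant); weak form: ∫_0^1/3 u'v' dx = ∫_0^1/3 (cos(9*π*x)) v dx for all v ∈ V.

Multiply both sides by a test function v and integrate from 0 to 1/3:
  ∫_0^1/3 −u''(x) v(x) dx = ∫_0^1/3 f(x) v(x) dx.
Integrate the LHS by parts once:
  ∫_0^1/3 −u'' v dx = −[u'(x) v(x)]_0^1/3 + ∫_0^1/3 u'(x) v'(x) dx.
Thus ∫_0^1/3 u'(x) v'(x) dx = ∫_0^1/3 f(x) v(x) dx + [u'(x) v(x)]_0^1/3.
Choose V so that boundary terms are either known or forced to vanish.
u has homogeneous Neumann: u'(0) = u'(1/3) = 0. So [u' v]_0^1/3 = 0·v(1/3) − 0·v(0) = 0 for any v; take V = H^1(0, 1/3).
Weak formulation: find u (satisfying any essential BC) such that ∫_0^1/3 u'(x) v'(x) dx = ∫_0^1/3 f v dx for all v ∈ V (homogeneous Neumann, so boundary terms vanish).
Substituting f(x) = cos(9*π*x), the right-hand side is ∫_0^1/3 (cos(9*π*x)) v dx.
Compatibility check (pure Neumann): taking v ≡ 1 ∈ V gives 0 = ∫_0^1/3 f dx + (0) − (0), i.e. ∫_0^1/3 f dx must equal u'(0) − u'(1/3) = 0. Indeed ∫_0^1/3 (cos(9*π*x)) dx = 0, so the data are compatible. The solution is then unique only up to an additive constant (fix it e.g. by requiring ∫_0^1/3 u dx = 0).


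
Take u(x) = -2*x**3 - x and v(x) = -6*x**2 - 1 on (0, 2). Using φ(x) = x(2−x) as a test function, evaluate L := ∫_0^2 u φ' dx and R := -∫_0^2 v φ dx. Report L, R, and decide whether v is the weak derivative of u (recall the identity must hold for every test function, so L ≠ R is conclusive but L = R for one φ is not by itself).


LHS = 164/15, RHS = 164/15. Yes, v = u' weakly.

u(x) = -2*x**3 - x, classical derivative u'(x) = -6*x**2 - 1.
φ(x) = x(2−x), so φ'(x) = 2 - 2*x.
Note φ(0) = φ(2) = 0, so the boundary term u·φ vanishes.
LHS = ∫_0^2 u(x) φ'(x) dx = ∫_0^2 (4*x^4 - 4*x^3 + 2*x^2 - 2*x) dx. Term by term:
  ∫_0^2 4*x^4 dx = 128/5;  ∫_0^2 -4*x^3 dx = -16;  ∫_0^2 2*x^2 dx = 16/3;
  ∫_0^2 -2*x dx = -4.
Sum: 128/5 − 16 + 16/3 − 4 = 164/15.
So LHS = 164/15.
∫_0^2 v(x) φ(x) dx = ∫_0^2 (6*x^4 - 12*x^3 + x^2 - 2*x) dx. Term by term:
  ∫_0^2 6*x^4 dx = 192/5;  ∫_0^2 -12*x^3 dx = -48;  ∫_0^2 x^2 dx = 8/3;
  ∫_0^2 -2*x dx = -4.
Sum: 192/5 − 48 + 8/3 − 4 = -164/15.
So RHS = -∫_0^2 v(x) φ(x) dx = 164/15.
LHS = RHS, so the identity holds for this test φ.
Moreover u is smooth here and v(x) = u'(x) = -6*x**2 - 1 pointwise, so the identity holds for every test function. Hence v is the weak derivative of u.


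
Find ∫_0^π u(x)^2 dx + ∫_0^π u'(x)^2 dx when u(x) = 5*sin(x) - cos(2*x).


||u||_{H^1(0,π)}^2 = 100/3 + 55*π/2

u'(x) = 2*sin(2*x) + 5*cos(x).
Expand u² and (u')² and integrate term by term on (0, π), using: for integers n ≥ 1, ∫_0^π sin²(nx) dx = ∫_0^π cos²(nx) dx = π/2; for n ≠ n', ∫_0^π sin(nx)sin(n'x) dx = ∫_0^π cos(nx)cos(n'x) dx = 0; and by product-to-sum, ∫_0^π sin(nx)cos(n'x) dx = ½∫_0^π [sin((n+n')x) + sin((n−n')x)] dx, which is 0 when n+n' is even and 2n/(n²−n'²) when n+n' is odd (it need not vanish on (0, π)).
  u² squared terms: (-1)²·∫cos(2x)² dx = 1·π/2 = π/2;  (5)²·∫sin(x)² dx = 25·π/2 = 25*π/2.
  u² cross terms: 2·(-1)·(5)·∫cos(2x)·sin(x) dx = -10·(-2/3) = 20/3.
  So ∫_0^π u² dx = π/2 + 25*π/2 + 20/3 = 20/3 + 13*π.
  (u')² squared terms: (2)²·∫sin(2x)² dx = 4·π/2 = 2*π;  (5)²·∫cos(x)² dx = 25·π/2 = 25*π/2.
  (u')² cross terms: 2·(2)·(5)·∫sin(2x)·cos(x) dx = 20·(4/3) = 80/3.
  So ∫_0^π (u')² dx = 2*π + 25*π/2 + 80/3 = 80/3 + 29*π/2.
||u||_{H^1}^2 = (20/3 + 13*π) + (80/3 + 29*π/2) = 100/3 + 55*π/2.


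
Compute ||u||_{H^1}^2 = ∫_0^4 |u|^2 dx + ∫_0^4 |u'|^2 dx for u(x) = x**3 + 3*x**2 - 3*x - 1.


||u||_{H^1}^2 = 355816/35

The H^1 norm (squared) on an interval (0, L) is
  ||u||_{H^1}^2 = ∫_0^L u(x)^2 dx + ∫_0^L u'(x)^2 dx.
Compute u'(x) = 3*x**2 + 6*x - 3.
Then u(x)^2 = x**6 + 6*x**5 + 3*x**4 - 20*x**3 + 3*x**2 + 6*x + 1 and u'(x)^2 = 9*x**4 + 36*x**3 + 18*x**2 - 36*x + 9.
Integrate each monomial from 0 to 4 using ∫_0^4 c·x^n dx = c·4^(n+1)/(n+1):
  ∫_0^4 u(x)^2 dx = ∫_0^4 (x^6 + 6*x^5 + 3*x^4 - 20*x^3 + 3*x^2 + 6*x + 1) dx. Term by term:
    ∫_0^4 x^6 dx = 16384/7;  ∫_0^4 6*x^5 dx = 4096;  ∫_0^4 3*x^4 dx = 3072/5;
    ∫_0^4 -20*x^3 dx = -1280;  ∫_0^4 3*x^2 dx = 64;  ∫_0^4 6*x dx = 48;
    ∫_0^4 1 dx = 4.
  Sum: 16384/7 + 4096 + 3072/5 − 1280 + 64 + 48 + 4 = 206044/35.
  ∫_0^4 u'(x)^2 dx = ∫_0^4 (9*x^4 + 36*x^3 + 18*x^2 - 36*x + 9) dx. Term by term:
    ∫_0^4 9*x^4 dx = 9216/5;  ∫_0^4 36*x^3 dx = 2304;  ∫_0^4 18*x^2 dx = 384;
    ∫_0^4 -36*x dx = -288;  ∫_0^4 9 dx = 36.
  Sum: 9216/5 + 2304 + 384 − 288 + 36 = 21396/5.
Adding: ||u||_{H^1}^2 = 206044/35 + 21396/5 = 355816/35.


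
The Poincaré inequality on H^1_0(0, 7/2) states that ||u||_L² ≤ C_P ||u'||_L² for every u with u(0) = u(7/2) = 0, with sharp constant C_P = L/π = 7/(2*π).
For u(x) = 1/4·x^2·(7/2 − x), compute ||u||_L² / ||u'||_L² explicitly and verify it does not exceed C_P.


||u||_L² / ||u'||_L² = sqrt(14)/4 < C_P = 7/(2*π).

u(x) = 1/4·x^2·(7/2 − x), so u'(x) = x*(7 - 3*x)/4.
u(x) = 1/4·x^2·(7/2 − x) vanishes at x = 0 and x = 7/2, so u ∈ H^1_0(0, 7/2). Differentiate via the product rule and integrate the resulting polynomials term by term.
  ∫_0^7/2 u² dx = ∫_0^7/2 (x^6/16 - 7*x^5/16 + 49*x^4/64) dx. Term by term:
    ∫_0^7/2 x^6/16 dx = 117649/2048;  ∫_0^7/2 -7*x^5/16 dx = -823543/6144;  ∫_0^7/2 49*x^4/64 dx = 823543/10240.
  Sum: 117649/2048 − 823543/6144 + 823543/10240 = 117649/30720.
  ∫_0^7/2 (u')² dx = ∫_0^7/2 (9*x^4/16 - 21*x^3/8 + 49*x^2/16) dx. Term by term:
    ∫_0^7/2 9*x^4/16 dx = 151263/2560;  ∫_0^7/2 -21*x^3/8 dx = -50421/512;  ∫_0^7/2 49*x^2/16 dx = 16807/384.
  Sum: 151263/2560 − 50421/512 + 16807/384 = 16807/3840.
∫_0^7/2 u² dx = 117649/30720, so ||u||_L² = 343*sqrt(30)/960.
∫_0^7/2 (u')² dx = 16807/3840, so ||u'||_L² = 49*sqrt(105)/240.
Ratio ||u||_L² / ||u'||_L² = sqrt(14)/4.
Sharp Poincaré constant on H^1_0(0, 7/2) is C_P = L/π = 7/(2*π), achieved by sin(2*π/7·x).
A polynomial bump cannot attain the sharp Poincaré constant (only the first sine eigenfunction does), so the ratio is strictly less than C_P, consistent with ||u||_L² ≤ C_P ||u'||_L².


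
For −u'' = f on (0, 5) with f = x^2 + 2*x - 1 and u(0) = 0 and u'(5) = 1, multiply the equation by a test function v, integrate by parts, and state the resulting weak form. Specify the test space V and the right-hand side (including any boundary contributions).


V = {v ∈ H^1(0, 5) : v(0) = 0} (test functions vanish at x = 0 where u is specified); weak form: ∫_0^5 u'v' dx = ∫_0^5 (x^2 + 2*x - 1) v dx + v(5) for all v ∈ V.

Multiply both sides by a test function v and integrate from 0 to 5:
  ∫_0^5 −u''(x) v(x) dx = ∫_0^5 f(x) v(x) dx.
Integrate the LHS by parts once:
  ∫_0^5 −u'' v dx = −[u'(x) v(x)]_0^5 + ∫_0^5 u'(x) v'(x) dx.
Thus ∫_0^5 u'(x) v'(x) dx = ∫_0^5 f(x) v(x) dx + [u'(x) v(x)]_0^5.
Choose V so that boundary terms are either known or forced to vanish.
Mixed BC: u(0) = 0 (Dirichlet) and u'(5) = 1 (Neumann). Define V = {v ∈ H^1(0, 5) : v(0) = 0}. Then [u' v]_0^5 = u'(5)·v(5) − u'(0)·0 = v(5).
Weak formulation: find u (satisfying any essential BC) such that ∫_0^5 u'(x) v'(x) dx = ∫_0^5 f v dx + v(5) for all v ∈ V (Dirichlet at 0 absorbed into V; Neumann datum at x = 5 contributes the boundary term).
Substituting f(x) = x^2 + 2*x - 1, the right-hand side is ∫_0^5 (x^2 + 2*x - 1) v dx + v(5).


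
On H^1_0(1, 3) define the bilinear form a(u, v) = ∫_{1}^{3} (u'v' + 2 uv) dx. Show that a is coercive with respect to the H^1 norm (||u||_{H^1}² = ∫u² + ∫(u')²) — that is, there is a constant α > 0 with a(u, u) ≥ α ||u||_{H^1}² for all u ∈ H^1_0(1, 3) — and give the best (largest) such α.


α = 1

Coercivity of a(·,·) on H^1_0(1, 3) means a(u, u) ≥ α ||u||_{H^1}² for every u ∈ H^1_0.
The interval has length L = 2, and Poincaré/coercivity depend only on L. Here a(u, u) = ∫(u')² + (2)·∫u².
Here c = 2 ≥ 1, so a(u,u) = ∫(u')² + c∫u² ≥ ∫(u')² + ∫u² = ||u||_{H^1}², i.e. α = 1 works. No larger α is possible: a(u,u) ≥ α||u||_{H^1}² means (1−α)∫(u')² ≥ (α−c)∫u², and for the modes u_n = sin(nπ(x−x₀)/L) (x₀ the left endpoint) one has ∫u_n²/∫(u_n')² = (L/(nπ))² → 0, so a(u_n,u_n)/||u_n||_{H^1}² → 1. Hence the optimal constant is α = 1.
Therefore α = 1.


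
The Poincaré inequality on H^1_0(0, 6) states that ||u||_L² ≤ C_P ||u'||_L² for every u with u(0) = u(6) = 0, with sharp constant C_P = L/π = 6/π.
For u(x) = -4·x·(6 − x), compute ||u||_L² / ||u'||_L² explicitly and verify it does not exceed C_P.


||u||_L² / ||u'||_L² = 3*sqrt(10)/5 < C_P = 6/π.

u(x) = -4·x·(6 − x), so u'(x) = 8*x - 24.
u(x) = -4·x·(6 − x) vanishes at x = 0 and x = 6, so u ∈ H^1_0(0, 6). Differentiate via the product rule and integrate the resulting polynomials term by term.
  ∫_0^6 u² dx = ∫_0^6 (16*x^4 - 192*x^3 + 576*x^2) dx. Term by term:
    ∫_0^6 16*x^4 dx = 124416/5;  ∫_0^6 -192*x^3 dx = -62208;  ∫_0^6 576*x^2 dx = 41472.
  Sum: 124416/5 − 62208 + 41472 = 20736/5.
  ∫_0^6 (u')² dx = ∫_0^6 (64*x^2 - 384*x + 576) dx. Term by term:
    ∫_0^6 64*x^2 dx = 4608;  ∫_0^6 -384*x dx = -6912;  ∫_0^6 576 dx = 3456.
  Sum: 4608 − 6912 + 3456 = 1152.
∫_0^6 u² dx = 20736/5, so ||u||_L² = 144*sqrt(5)/5.
∫_0^6 (u')² dx = 1152, so ||u'||_L² = 24*sqrt(2).
Ratio ||u||_L² / ||u'||_L² = 3*sqrt(10)/5.
Sharp Poincaré constant on H^1_0(0, 6) is C_P = L/π = 6/π, achieved by sin(π/6·x).
A polynomial bump cannot attain the sharp Poincaré constant (only the first sine eigenfunction does), so the ratio is strictly less than C_P, consistent with ||u||_L² ≤ C_P ||u'||_L².


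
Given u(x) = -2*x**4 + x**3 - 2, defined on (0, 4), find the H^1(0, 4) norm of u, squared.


||u||_{H^1}^2 = 65000624/315

The H^1 norm (squared) on an interval (0, L) is
  ||u||_{H^1}^2 = ∫_0^L u(x)^2 dx + ∫_0^L u'(x)^2 dx.
Compute u'(x) = -8*x**3 + 3*x**2.
Then u(x)^2 = 4*x**8 - 4*x**7 + x**6 + 8*x**4 - 4*x**3 + 4 and u'(x)^2 = 64*x**6 - 48*x**5 + 9*x**4.
Integrate each monomial from 0 to 4 using ∫_0^4 c·x^n dx = c·4^(n+1)/(n+1):
  ∫_0^4 u(x)^2 dx = ∫_0^4 (4*x^8 - 4*x^7 + x^6 + 8*x^4 - 4*x^3 + 4) dx. Term by term:
    ∫_0^4 4*x^8 dx = 1048576/9;  ∫_0^4 -4*x^7 dx = -32768;  ∫_0^4 x^6 dx = 16384/7;
    ∫_0^4 8*x^4 dx = 8192/5;  ∫_0^4 -4*x^3 dx = -256;  ∫_0^4 4 dx = 16.
  Sum: 1048576/9 − 32768 + 16384/7 + 8192/5 − 256 + 16 = 27556016/315.
  ∫_0^4 u'(x)^2 dx = ∫_0^4 (64*x^6 - 48*x^5 + 9*x^4) dx. Term by term:
    ∫_0^4 64*x^6 dx = 1048576/7;  ∫_0^4 -48*x^5 dx = -32768;  ∫_0^4 9*x^4 dx = 9216/5.
  Sum: 1048576/7 − 32768 + 9216/5 = 4160512/35.
Adding: ||u||_{H^1}^2 = 27556016/315 + 4160512/35 = 65000624/315.


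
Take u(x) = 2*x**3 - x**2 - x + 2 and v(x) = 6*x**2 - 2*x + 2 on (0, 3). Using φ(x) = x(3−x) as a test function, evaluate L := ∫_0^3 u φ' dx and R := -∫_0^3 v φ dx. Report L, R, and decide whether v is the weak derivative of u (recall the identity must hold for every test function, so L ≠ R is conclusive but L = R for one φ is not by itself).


LHS = -549/10, RHS = -342/5. No, v is not the weak derivative of u.

u(x) = 2*x**3 - x**2 - x + 2, classical derivative u'(x) = 6*x**2 - 2*x - 1.
φ(x) = x(3−x), so φ'(x) = 3 - 2*x.
Note φ(0) = φ(3) = 0, so the boundary term u·φ vanishes.
LHS = ∫_0^3 u(x) φ'(x) dx = ∫_0^3 (-4*x^4 + 8*x^3 - x^2 - 7*x + 6) dx. Term by term:
  ∫_0^3 -4*x^4 dx = -972/5;  ∫_0^3 8*x^3 dx = 162;  ∫_0^3 -x^2 dx = -9;
  ∫_0^3 -7*x dx = -63/2;  ∫_0^3 6 dx = 18.
Sum: -972/5 + 162 − 9 − 63/2 + 18 = -549/10.
So LHS = -549/10.
∫_0^3 v(x) φ(x) dx = ∫_0^3 (-6*x^4 + 20*x^3 - 8*x^2 + 6*x) dx. Term by term:
  ∫_0^3 -6*x^4 dx = -1458/5;  ∫_0^3 20*x^3 dx = 405;  ∫_0^3 -8*x^2 dx = -72;
  ∫_0^3 6*x dx = 27.
Sum: -1458/5 + 405 − 72 + 27 = 342/5.
So RHS = -∫_0^3 v(x) φ(x) dx = -342/5.
LHS − RHS = 27/2 ≠ 0, so the identity fails.
(For a valid weak derivative the identity must hold for EVERY test function, in particular this one. The failure shows v is NOT the weak derivative of u.)
Correct weak derivative would be u'(x) = 6*x**2 - 2*x - 1.


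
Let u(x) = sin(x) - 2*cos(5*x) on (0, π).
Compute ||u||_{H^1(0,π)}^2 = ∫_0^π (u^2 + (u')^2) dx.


||u||_{H^1(0,π)}^2 = 53*π

u'(x) = 10*sin(5*x) + cos(x).
Expand u² and (u')² and integrate term by term on (0, π), using: for integers n ≥ 1, ∫_0^π sin²(nx) dx = ∫_0^π cos²(nx) dx = π/2; for n ≠ n', ∫_0^π sin(nx)sin(n'x) dx = ∫_0^π cos(nx)cos(n'x) dx = 0; and by product-to-sum, ∫_0^π sin(nx)cos(n'x) dx = ½∫_0^π [sin((n+n')x) + sin((n−n')x)] dx, which is 0 when n+n' is even and 2n/(n²−n'²) when n+n' is odd (it need not vanish on (0, π)).
  u² squared terms: (-2)²·∫cos(5x)² dx = 4·π/2 = 2*π;  (1)²·∫sin(x)² dx = 1·π/2 = π/2.
  u² cross terms: 2·(-2)·(1)·∫cos(5x)·sin(x) dx = -4·(0) = 0.
  So ∫_0^π u² dx = 2*π + π/2 + 0 = 5*π/2.
  (u')² squared terms: (10)²·∫sin(5x)² dx = 100·π/2 = 50*π;  (1)²·∫cos(x)² dx = 1·π/2 = π/2.
  (u')² cross terms: 2·(10)·(1)·∫sin(5x)·cos(x) dx = 20·(0) = 0.
  So ∫_0^π (u')² dx = 50*π + π/2 + 0 = 101*π/2.
||u||_{H^1}^2 = (5*π/2) + (101*π/2) = 53*π.


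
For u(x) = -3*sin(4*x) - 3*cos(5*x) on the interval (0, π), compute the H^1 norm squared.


||u||_{H^1(0,π)}^2 = -416 + 387*π/2

u'(x) = 15*sin(5*x) - 12*cos(4*x).
Expand u² and (u')² and integrate term by term on (0, π), using: for integers n ≥ 1, ∫_0^π sin²(nx) dx = ∫_0^π cos²(nx) dx = π/2; for n ≠ n', ∫_0^π sin(nx)sin(n'x) dx = ∫_0^π cos(nx)cos(n'x) dx = 0; and by product-to-sum, ∫_0^π sin(nx)cos(n'x) dx = ½∫_0^π [sin((n+n')x) + sin((n−n')x)] dx, which is 0 when n+n' is even and 2n/(n²−n'²) when n+n' is odd (it need not vanish on (0, π)).
  u² squared terms: (-3)²·∫cos(5x)² dx = 9·π/2 = 9*π/2;  (-3)²·∫sin(4x)² dx = 9·π/2 = 9*π/2.
  u² cross terms: 2·(-3)·(-3)·∫cos(5x)·sin(4x) dx = 18·(-8/9) = -16.
  So ∫_0^π u² dx = 9*π/2 + 9*π/2 − 16 = -16 + 9*π.
  (u')² squared terms: (-12)²·∫cos(4x)² dx = 144·π/2 = 72*π;  (15)²·∫sin(5x)² dx = 225·π/2 = 225*π/2.
  (u')² cross terms: 2·(-12)·(15)·∫cos(4x)·sin(5x) dx = -360·(10/9) = -400.
  So ∫_0^π (u')² dx = 72*π + 225*π/2 − 400 = -400 + 369*π/2.
||u||_{H^1}^2 = (-16 + 9*π) + (-400 + 369*π/2) = -416 + 387*π/2.


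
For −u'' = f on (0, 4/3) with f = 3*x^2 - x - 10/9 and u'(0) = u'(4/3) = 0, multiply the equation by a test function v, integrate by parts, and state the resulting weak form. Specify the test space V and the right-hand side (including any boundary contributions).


V = H^1(0, 4/3) (no boundary constraint on v; u is determined up to an additive constant); weak form: ∫_0^4/3 u'v' dx = ∫_0^4/3 (3*x^2 - x - 10/9) v dx for all v ∈ V.

Multiply both sides by a test function v and integrate from 0 to 4/3:
  ∫_0^4/3 −u''(x) v(x) dx = ∫_0^4/3 f(x) v(x) dx.
Integrate the LHS by parts once:
  ∫_0^4/3 −u'' v dx = −[u'(x) v(x)]_0^4/3 + ∫_0^4/3 u'(x) v'(x) dx.
Thus ∫_0^4/3 u'(x) v'(x) dx = ∫_0^4/3 f(x) v(x) dx + [u'(x) v(x)]_0^4/3.
Choose V so that boundary terms are either known or forced to vanish.
u has homogeneous Neumann: u'(0) = u'(4/3) = 0. So [u' v]_0^4/3 = 0·v(4/3) − 0·v(0) = 0 for any v; take V = H^1(0, 4/3).
Weak formulation: find u (satisfying any essential BC) such that ∫_0^4/3 u'(x) v'(x) dx = ∫_0^4/3 f v dx for all v ∈ V (homogeneous Neumann, so boundary terms vanish).
Substituting f(x) = 3*x^2 - x - 10/9, the right-hand side is ∫_0^4/3 (3*x^2 - x - 10/9) v dx.
Compatibility check (pure Neumann): taking v ≡ 1 ∈ V gives 0 = ∫_0^4/3 f dx + (0) − (0), i.e. ∫_0^4/3 f dx must equal u'(0) − u'(4/3) = 0. Indeed ∫_0^4/3 (3*x^2 - x - 10/9) dx = 0, so the data are compatible. The solution is then unique only up to an additive constant (fix it e.g. by requiring ∫_0^4/3 u dx = 0).


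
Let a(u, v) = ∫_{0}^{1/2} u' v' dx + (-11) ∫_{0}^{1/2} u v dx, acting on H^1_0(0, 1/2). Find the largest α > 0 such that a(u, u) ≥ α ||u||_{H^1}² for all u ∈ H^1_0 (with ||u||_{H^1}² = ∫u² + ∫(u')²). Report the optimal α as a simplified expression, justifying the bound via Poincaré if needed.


α = (-11 + 4*π^2)/(1 + 4*π^2)

Coercivity of a(·,·) on H^1_0(0, 1/2) means a(u, u) ≥ α ||u||_{H^1}² for every u ∈ H^1_0.
The interval has length L = 1/2, and Poincaré/coercivity depend only on L. Here a(u, u) = ∫(u')² + (-11)·∫u².
Here c = -11 < 0 with |c| < (π/L)² = 4*π^2, so coercivity still holds. The condition a(u,u) ≥ α||u||_{H^1}² reads (1−α)∫(u')² ≥ (α−c)∫u². Any admissible α is ≤ 1 (rapidly oscillating u have ∫u²/∫(u')² → 0), and α = 1 would force 0 ≥ (1−c)∫u², impossible since c < 1; so 1−α > 0. By the sharp Poincaré inequality on H^1_0 of an interval of length L, ∫(u')² ≥ (π/L)²∫u² with equality for the first sine mode sin(π(x−x₀)/L) (x₀ the left endpoint), so the inequality holds for all u iff (1−α)(π/L)² ≥ α − c, i.e. α ≤ ((π/L)² + c)/((π/L)² + 1) = (1 + c(L/π)²)/(1 + (L/π)²). (Direct route, valid since c ≤ 0: Poincaré gives c∫u² ≥ c(L/π)²∫(u')², so a(u,u) ≥ (1 + c(L/π)²)∫(u')², while ||u||_{H^1}² ≤ (1 + (L/π)²)∫(u')²; dividing yields the same α.) With (π/L)² = 4*π^2 and c = -11, the largest admissible constant is α = ((π/L)² + c)/((π/L)² + 1).
Simplifying, α = (-11 + 4*π^2)/(1 + 4*π^2).


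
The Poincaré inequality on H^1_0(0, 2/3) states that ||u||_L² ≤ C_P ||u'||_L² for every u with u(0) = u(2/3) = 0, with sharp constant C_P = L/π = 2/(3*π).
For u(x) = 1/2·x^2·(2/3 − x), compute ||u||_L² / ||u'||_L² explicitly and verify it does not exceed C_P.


||u||_L² / ||u'||_L² = sqrt(14)/21 < C_P = 2/(3*π).

u(x) = 1/2·x^2·(2/3 − x), so u'(x) = x*(4 - 9*x)/6.
u(x) = 1/2·x^2·(2/3 − x) vanishes at x = 0 and x = 2/3, so u ∈ H^1_0(0, 2/3). Differentiate via the product rule and integrate the resulting polynomials term by term.
  ∫_0^2/3 u² dx = ∫_0^2/3 (x^6/4 - x^5/3 + x^4/9) dx. Term by term:
    ∫_0^2/3 x^6/4 dx = 32/15309;  ∫_0^2/3 -x^5/3 dx = -32/6561;  ∫_0^2/3 x^4/9 dx = 32/10935.
  Sum: 32/15309 − 32/6561 + 32/10935 = 32/229635.
  ∫_0^2/3 (u')² dx = ∫_0^2/3 (9*x^4/4 - 2*x^3 + 4*x^2/9) dx. Term by term:
    ∫_0^2/3 9*x^4/4 dx = 8/135;  ∫_0^2/3 -2*x^3 dx = -8/81;  ∫_0^2/3 4*x^2/9 dx = 32/729.
  Sum: 8/135 − 8/81 + 32/729 = 16/3645.
∫_0^2/3 u² dx = 32/229635, so ||u||_L² = 4*sqrt(70)/2835.
∫_0^2/3 (u')² dx = 16/3645, so ||u'||_L² = 4*sqrt(5)/135.
Ratio ||u||_L² / ||u'||_L² = sqrt(14)/21.
Sharp Poincaré constant on H^1_0(0, 2/3) is C_P = L/π = 2/(3*π), achieved by sin(3*π/2·x).
A polynomial bump cannot attain the sharp Poincaré constant (only the first sine eigenfunction does), so the ratio is strictly less than C_P, consistent with ||u||_L² ≤ C_P ||u'||_L².


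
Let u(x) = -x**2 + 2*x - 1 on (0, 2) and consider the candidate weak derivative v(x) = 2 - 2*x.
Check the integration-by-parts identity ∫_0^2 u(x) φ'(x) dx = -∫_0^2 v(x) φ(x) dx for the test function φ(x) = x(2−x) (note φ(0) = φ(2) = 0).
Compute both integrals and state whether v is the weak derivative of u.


LHS = 0, RHS = 0. Yes, v = u' weakly.

u(x) = -x**2 + 2*x - 1, classical derivative u'(x) = 2 - 2*x.
φ(x) = x(2−x), so φ'(x) = 2 - 2*x.
Note φ(0) = φ(2) = 0, so the boundary term u·φ vanishes.
LHS = ∫_0^2 u(x) φ'(x) dx = ∫_0^2 (2*x^3 - 6*x^2 + 6*x - 2) dx. Term by term:
  ∫_0^2 2*x^3 dx = 8;  ∫_0^2 -6*x^2 dx = -16;  ∫_0^2 6*x dx = 12;
  ∫_0^2 -2 dx = -4.
Sum: 8 − 16 + 12 − 4 = 0.
So LHS = 0.
∫_0^2 v(x) φ(x) dx = ∫_0^2 (2*x^3 - 6*x^2 + 4*x) dx. Term by term:
  ∫_0^2 2*x^3 dx = 8;  ∫_0^2 -6*x^2 dx = -16;  ∫_0^2 4*x dx = 8.
Sum: 8 − 16 + 8 = 0.
So RHS = -∫_0^2 v(x) φ(x) dx = 0.
LHS = RHS, so the identity holds for this test φ.
Moreover u is smooth here and v(x) = u'(x) = 2 - 2*x pointwise, so the identity holds for every test function. Hence v is the weak derivative of u.


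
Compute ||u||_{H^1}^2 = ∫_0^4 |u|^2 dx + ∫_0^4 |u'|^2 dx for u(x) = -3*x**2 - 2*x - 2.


||u||_{H^1}^2 = 60128/15

The H^1 norm (squared) on an interval (0, L) is
  ||u||_{H^1}^2 = ∫_0^L u(x)^2 dx + ∫_0^L u'(x)^2 dx.
Compute u'(x) = -6*x - 2.
Then u(x)^2 = 9*x**4 + 12*x**3 + 16*x**2 + 8*x + 4 and u'(x)^2 = 36*x**2 + 24*x + 4.
Integrate each monomial from 0 to 4 using ∫_0^4 c·x^n dx = c·4^(n+1)/(n+1):
  ∫_0^4 u(x)^2 dx = ∫_0^4 (9*x^4 + 12*x^3 + 16*x^2 + 8*x + 4) dx. Term by term:
    ∫_0^4 9*x^4 dx = 9216/5;  ∫_0^4 12*x^3 dx = 768;  ∫_0^4 16*x^2 dx = 1024/3;
    ∫_0^4 8*x dx = 64;  ∫_0^4 4 dx = 16.
  Sum: 9216/5 + 768 + 1024/3 + 64 + 16 = 45488/15.
  ∫_0^4 u'(x)^2 dx = ∫_0^4 (36*x^2 + 24*x + 4) dx. Term by term:
    ∫_0^4 36*x^2 dx = 768;  ∫_0^4 24*x dx = 192;  ∫_0^4 4 dx = 16.
  Sum: 768 + 192 + 16 = 976.
Adding: ||u||_{H^1}^2 = 45488/15 + 976 = 60128/15.
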